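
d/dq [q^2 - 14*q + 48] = 2*q - 14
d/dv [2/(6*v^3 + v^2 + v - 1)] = 2*(-18*v^2 - 2*v - 1)/(6*v^3 + v^2 + v - 1)^2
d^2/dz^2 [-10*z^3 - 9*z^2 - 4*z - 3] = -60*z - 18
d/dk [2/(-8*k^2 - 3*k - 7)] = 2*(16*k + 3)/(8*k^2 + 3*k + 7)^2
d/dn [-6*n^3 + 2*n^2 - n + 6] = -18*n^2 + 4*n - 1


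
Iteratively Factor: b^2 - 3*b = (b)*(b - 3)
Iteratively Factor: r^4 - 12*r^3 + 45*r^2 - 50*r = (r - 5)*(r^3 - 7*r^2 + 10*r) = (r - 5)*(r - 2)*(r^2 - 5*r) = r*(r - 5)*(r - 2)*(r - 5)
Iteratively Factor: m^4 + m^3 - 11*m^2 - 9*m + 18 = (m + 3)*(m^3 - 2*m^2 - 5*m + 6) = (m + 2)*(m + 3)*(m^2 - 4*m + 3) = (m - 3)*(m + 2)*(m + 3)*(m - 1)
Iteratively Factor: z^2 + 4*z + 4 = (z + 2)*(z + 2)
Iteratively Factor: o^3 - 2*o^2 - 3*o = (o - 3)*(o^2 + o) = o*(o - 3)*(o + 1)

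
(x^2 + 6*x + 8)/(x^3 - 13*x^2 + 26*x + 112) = (x + 4)/(x^2 - 15*x + 56)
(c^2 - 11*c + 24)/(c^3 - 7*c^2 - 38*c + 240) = (c - 3)/(c^2 + c - 30)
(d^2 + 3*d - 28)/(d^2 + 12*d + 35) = (d - 4)/(d + 5)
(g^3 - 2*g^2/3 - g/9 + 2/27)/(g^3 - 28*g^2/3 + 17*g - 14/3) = (g^2 - g/3 - 2/9)/(g^2 - 9*g + 14)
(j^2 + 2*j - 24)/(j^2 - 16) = (j + 6)/(j + 4)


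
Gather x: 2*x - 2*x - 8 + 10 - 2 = 0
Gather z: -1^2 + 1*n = n - 1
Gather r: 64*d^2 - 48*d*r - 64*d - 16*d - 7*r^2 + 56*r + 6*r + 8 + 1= 64*d^2 - 80*d - 7*r^2 + r*(62 - 48*d) + 9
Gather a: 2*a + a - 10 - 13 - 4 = 3*a - 27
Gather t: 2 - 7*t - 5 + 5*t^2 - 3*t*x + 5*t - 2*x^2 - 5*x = 5*t^2 + t*(-3*x - 2) - 2*x^2 - 5*x - 3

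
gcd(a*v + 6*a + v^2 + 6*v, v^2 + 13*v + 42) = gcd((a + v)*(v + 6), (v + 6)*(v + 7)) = v + 6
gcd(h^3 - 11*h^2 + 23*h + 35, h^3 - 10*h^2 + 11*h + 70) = h^2 - 12*h + 35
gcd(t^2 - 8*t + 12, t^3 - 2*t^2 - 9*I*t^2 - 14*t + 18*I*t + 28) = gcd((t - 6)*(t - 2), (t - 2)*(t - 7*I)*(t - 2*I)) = t - 2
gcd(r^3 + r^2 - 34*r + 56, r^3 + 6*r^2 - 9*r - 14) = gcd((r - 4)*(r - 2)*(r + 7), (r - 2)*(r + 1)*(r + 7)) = r^2 + 5*r - 14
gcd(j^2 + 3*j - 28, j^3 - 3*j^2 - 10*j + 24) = j - 4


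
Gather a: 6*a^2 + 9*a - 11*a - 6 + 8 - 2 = 6*a^2 - 2*a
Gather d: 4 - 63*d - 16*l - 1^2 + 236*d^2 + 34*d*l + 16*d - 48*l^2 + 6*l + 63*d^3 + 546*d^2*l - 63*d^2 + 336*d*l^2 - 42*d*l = 63*d^3 + d^2*(546*l + 173) + d*(336*l^2 - 8*l - 47) - 48*l^2 - 10*l + 3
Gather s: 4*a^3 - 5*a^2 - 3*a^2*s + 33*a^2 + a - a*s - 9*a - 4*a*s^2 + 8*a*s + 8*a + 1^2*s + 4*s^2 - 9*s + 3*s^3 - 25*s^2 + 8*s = 4*a^3 + 28*a^2 + 3*s^3 + s^2*(-4*a - 21) + s*(-3*a^2 + 7*a)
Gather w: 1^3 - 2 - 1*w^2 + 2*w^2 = w^2 - 1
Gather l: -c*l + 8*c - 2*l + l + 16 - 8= 8*c + l*(-c - 1) + 8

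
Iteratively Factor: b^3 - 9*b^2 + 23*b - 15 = (b - 1)*(b^2 - 8*b + 15) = (b - 5)*(b - 1)*(b - 3)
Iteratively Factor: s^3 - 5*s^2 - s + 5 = (s - 5)*(s^2 - 1) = (s - 5)*(s + 1)*(s - 1)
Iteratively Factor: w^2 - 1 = (w + 1)*(w - 1)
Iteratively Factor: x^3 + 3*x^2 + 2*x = (x + 2)*(x^2 + x) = (x + 1)*(x + 2)*(x)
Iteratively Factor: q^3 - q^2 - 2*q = (q - 2)*(q^2 + q) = (q - 2)*(q + 1)*(q)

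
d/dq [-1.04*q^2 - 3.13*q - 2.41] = -2.08*q - 3.13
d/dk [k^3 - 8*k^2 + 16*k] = 3*k^2 - 16*k + 16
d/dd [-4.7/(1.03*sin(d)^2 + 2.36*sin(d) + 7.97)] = (9.682*sin(d) + 11.092)*cos(d)/(1.03*sin(d)^2 + 2.36*sin(d) + 7.97)^2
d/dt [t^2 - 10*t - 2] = 2*t - 10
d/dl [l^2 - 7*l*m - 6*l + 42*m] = 2*l - 7*m - 6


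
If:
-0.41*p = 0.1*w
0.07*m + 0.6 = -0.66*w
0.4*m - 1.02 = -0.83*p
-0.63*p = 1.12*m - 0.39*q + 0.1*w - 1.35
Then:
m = 1.98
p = 0.27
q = 2.39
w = -1.12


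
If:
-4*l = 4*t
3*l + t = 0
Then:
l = 0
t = 0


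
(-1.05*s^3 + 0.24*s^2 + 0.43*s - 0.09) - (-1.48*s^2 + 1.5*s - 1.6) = -1.05*s^3 + 1.72*s^2 - 1.07*s + 1.51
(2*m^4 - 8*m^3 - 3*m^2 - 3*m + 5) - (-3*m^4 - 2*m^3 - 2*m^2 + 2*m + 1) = 5*m^4 - 6*m^3 - m^2 - 5*m + 4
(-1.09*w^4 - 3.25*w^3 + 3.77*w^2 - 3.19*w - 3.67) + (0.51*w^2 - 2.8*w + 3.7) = -1.09*w^4 - 3.25*w^3 + 4.28*w^2 - 5.99*w + 0.0300000000000002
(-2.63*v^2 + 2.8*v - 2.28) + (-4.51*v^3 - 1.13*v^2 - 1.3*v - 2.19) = -4.51*v^3 - 3.76*v^2 + 1.5*v - 4.47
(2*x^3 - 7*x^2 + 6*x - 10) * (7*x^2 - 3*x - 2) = 14*x^5 - 55*x^4 + 59*x^3 - 74*x^2 + 18*x + 20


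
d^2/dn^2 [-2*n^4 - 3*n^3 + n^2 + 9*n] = -24*n^2 - 18*n + 2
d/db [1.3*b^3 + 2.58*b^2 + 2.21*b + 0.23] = 3.9*b^2 + 5.16*b + 2.21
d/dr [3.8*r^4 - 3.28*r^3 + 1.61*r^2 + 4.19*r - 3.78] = 15.2*r^3 - 9.84*r^2 + 3.22*r + 4.19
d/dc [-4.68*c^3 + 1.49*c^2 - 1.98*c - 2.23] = -14.04*c^2 + 2.98*c - 1.98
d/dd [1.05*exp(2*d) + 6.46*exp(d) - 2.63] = (2.1*exp(d) + 6.46)*exp(d)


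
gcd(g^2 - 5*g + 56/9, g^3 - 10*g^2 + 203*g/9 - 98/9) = g - 7/3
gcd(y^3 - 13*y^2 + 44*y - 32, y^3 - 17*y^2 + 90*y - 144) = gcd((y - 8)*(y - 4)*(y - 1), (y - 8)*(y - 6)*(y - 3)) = y - 8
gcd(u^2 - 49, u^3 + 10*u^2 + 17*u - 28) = u + 7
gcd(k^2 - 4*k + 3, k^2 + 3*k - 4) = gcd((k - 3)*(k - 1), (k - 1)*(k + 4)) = k - 1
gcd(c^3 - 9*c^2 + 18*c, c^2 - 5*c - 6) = c - 6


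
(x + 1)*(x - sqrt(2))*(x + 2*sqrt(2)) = x^3 + x^2 + sqrt(2)*x^2 - 4*x + sqrt(2)*x - 4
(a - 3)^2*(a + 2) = a^3 - 4*a^2 - 3*a + 18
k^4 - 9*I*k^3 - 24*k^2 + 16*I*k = k*(k - 4*I)^2*(k - I)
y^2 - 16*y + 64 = (y - 8)^2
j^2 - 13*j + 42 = (j - 7)*(j - 6)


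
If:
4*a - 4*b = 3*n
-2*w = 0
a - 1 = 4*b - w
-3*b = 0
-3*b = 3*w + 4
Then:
No Solution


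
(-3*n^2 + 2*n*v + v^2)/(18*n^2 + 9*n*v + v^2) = (-n + v)/(6*n + v)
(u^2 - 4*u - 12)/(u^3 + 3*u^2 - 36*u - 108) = (u + 2)/(u^2 + 9*u + 18)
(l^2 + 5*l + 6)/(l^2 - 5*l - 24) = (l + 2)/(l - 8)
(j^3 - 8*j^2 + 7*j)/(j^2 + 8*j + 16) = j*(j^2 - 8*j + 7)/(j^2 + 8*j + 16)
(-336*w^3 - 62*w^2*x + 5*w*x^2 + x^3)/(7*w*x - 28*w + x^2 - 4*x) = (-48*w^2 - 2*w*x + x^2)/(x - 4)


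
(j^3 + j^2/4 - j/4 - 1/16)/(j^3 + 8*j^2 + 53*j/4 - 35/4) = (8*j^2 + 6*j + 1)/(4*(2*j^2 + 17*j + 35))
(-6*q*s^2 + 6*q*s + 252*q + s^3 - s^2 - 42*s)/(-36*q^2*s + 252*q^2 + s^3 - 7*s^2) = (s + 6)/(6*q + s)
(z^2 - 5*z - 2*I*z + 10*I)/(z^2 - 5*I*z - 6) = (z - 5)/(z - 3*I)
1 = 1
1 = 1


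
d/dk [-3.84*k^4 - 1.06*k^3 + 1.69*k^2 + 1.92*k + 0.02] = -15.36*k^3 - 3.18*k^2 + 3.38*k + 1.92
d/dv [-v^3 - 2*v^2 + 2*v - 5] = -3*v^2 - 4*v + 2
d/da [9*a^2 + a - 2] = 18*a + 1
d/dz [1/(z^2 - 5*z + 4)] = (5 - 2*z)/(z^2 - 5*z + 4)^2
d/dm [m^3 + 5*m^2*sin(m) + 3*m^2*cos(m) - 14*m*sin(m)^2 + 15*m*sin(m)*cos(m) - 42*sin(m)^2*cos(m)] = -3*m^2*sin(m) + 5*m^2*cos(m) + 3*m^2 + 10*m*sin(m) - 14*m*sin(2*m) + 6*m*cos(m) + 15*m*cos(2*m) + 21*sin(m)/2 + 15*sin(2*m)/2 - 63*sin(3*m)/2 + 7*cos(2*m) - 7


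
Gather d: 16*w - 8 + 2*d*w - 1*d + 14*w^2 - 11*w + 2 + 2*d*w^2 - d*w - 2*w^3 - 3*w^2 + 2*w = d*(2*w^2 + w - 1) - 2*w^3 + 11*w^2 + 7*w - 6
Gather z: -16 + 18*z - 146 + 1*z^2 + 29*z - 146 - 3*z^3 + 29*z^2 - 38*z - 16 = -3*z^3 + 30*z^2 + 9*z - 324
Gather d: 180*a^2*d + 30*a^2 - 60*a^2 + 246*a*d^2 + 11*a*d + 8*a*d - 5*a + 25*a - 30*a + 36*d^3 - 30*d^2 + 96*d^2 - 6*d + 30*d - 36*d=-30*a^2 - 10*a + 36*d^3 + d^2*(246*a + 66) + d*(180*a^2 + 19*a - 12)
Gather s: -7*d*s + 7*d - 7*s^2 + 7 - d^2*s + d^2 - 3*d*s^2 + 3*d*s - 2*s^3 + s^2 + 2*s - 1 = d^2 + 7*d - 2*s^3 + s^2*(-3*d - 6) + s*(-d^2 - 4*d + 2) + 6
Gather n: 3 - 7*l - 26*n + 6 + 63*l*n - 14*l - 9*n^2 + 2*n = -21*l - 9*n^2 + n*(63*l - 24) + 9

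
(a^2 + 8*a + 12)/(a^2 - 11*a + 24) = (a^2 + 8*a + 12)/(a^2 - 11*a + 24)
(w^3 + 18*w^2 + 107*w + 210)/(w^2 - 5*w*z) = (w^3 + 18*w^2 + 107*w + 210)/(w*(w - 5*z))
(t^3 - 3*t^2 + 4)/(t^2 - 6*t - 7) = (t^2 - 4*t + 4)/(t - 7)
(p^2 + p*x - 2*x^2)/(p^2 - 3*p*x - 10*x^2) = (-p + x)/(-p + 5*x)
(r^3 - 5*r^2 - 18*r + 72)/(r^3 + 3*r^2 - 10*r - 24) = (r - 6)/(r + 2)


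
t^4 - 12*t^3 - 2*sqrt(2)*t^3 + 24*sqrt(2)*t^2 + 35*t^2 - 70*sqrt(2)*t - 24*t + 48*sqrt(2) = (t - 8)*(t - 3)*(t - 1)*(t - 2*sqrt(2))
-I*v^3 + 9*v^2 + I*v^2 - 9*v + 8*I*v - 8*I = (v + I)*(v + 8*I)*(-I*v + I)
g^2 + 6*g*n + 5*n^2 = (g + n)*(g + 5*n)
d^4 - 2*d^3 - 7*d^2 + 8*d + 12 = (d - 3)*(d - 2)*(d + 1)*(d + 2)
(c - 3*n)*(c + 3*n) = c^2 - 9*n^2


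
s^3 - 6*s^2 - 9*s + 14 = (s - 7)*(s - 1)*(s + 2)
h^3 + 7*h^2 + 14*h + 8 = (h + 1)*(h + 2)*(h + 4)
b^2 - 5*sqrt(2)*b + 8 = (b - 4*sqrt(2))*(b - sqrt(2))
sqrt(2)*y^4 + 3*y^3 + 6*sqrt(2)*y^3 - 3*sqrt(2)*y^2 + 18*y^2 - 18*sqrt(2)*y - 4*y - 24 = (y + 6)*(y - sqrt(2))*(y + 2*sqrt(2))*(sqrt(2)*y + 1)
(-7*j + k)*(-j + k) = 7*j^2 - 8*j*k + k^2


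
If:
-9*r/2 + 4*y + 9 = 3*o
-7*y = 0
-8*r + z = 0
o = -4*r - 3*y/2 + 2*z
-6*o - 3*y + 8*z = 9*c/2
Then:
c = -32/81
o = 8/3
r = 2/9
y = 0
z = 16/9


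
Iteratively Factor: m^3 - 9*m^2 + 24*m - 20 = (m - 5)*(m^2 - 4*m + 4) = (m - 5)*(m - 2)*(m - 2)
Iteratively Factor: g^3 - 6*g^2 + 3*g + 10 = (g + 1)*(g^2 - 7*g + 10) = (g - 5)*(g + 1)*(g - 2)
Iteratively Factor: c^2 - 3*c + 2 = (c - 2)*(c - 1)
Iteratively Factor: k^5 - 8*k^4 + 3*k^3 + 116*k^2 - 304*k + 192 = (k - 4)*(k^4 - 4*k^3 - 13*k^2 + 64*k - 48) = (k - 4)*(k + 4)*(k^3 - 8*k^2 + 19*k - 12) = (k - 4)*(k - 1)*(k + 4)*(k^2 - 7*k + 12) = (k - 4)^2*(k - 1)*(k + 4)*(k - 3)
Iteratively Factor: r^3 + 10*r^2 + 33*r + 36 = (r + 3)*(r^2 + 7*r + 12) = (r + 3)^2*(r + 4)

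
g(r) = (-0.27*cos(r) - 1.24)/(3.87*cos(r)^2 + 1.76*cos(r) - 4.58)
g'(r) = (7.74*sin(r)*cos(r) + 1.76*sin(r))*(-0.27*cos(r) - 1.24)/(3.87*cos(r)^2 + 1.76*cos(r) - 4.58)^2 + 0.27*sin(r)/(3.87*cos(r)^2 + 1.76*cos(r) - 4.58) = (1.0449*sin(r)^2 - 9.5976*cos(r) - 4.4639)*sin(r)/(3.87*cos(r)^2 + 1.76*cos(r) - 4.58)^2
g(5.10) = 0.40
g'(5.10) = 0.59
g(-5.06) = 0.38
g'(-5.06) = -0.51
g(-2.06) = 0.24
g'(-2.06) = -0.04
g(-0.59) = 3.29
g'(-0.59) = 33.97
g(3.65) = 0.32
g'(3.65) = -0.20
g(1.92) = 0.24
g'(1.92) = -0.01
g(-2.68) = 0.33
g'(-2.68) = -0.21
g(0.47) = -22.64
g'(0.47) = -1356.01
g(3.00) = 0.38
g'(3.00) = 0.11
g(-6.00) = -2.21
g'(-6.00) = -8.27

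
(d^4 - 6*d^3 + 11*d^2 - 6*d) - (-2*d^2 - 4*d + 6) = d^4 - 6*d^3 + 13*d^2 - 2*d - 6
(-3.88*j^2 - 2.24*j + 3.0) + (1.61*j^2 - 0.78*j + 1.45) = -2.27*j^2 - 3.02*j + 4.45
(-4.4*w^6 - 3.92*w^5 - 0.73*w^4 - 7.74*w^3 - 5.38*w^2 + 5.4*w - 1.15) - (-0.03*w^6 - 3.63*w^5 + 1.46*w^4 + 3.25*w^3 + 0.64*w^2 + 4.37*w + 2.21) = -4.37*w^6 - 0.29*w^5 - 2.19*w^4 - 10.99*w^3 - 6.02*w^2 + 1.03*w - 3.36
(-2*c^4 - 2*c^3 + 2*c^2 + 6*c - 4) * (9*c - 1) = -18*c^5 - 16*c^4 + 20*c^3 + 52*c^2 - 42*c + 4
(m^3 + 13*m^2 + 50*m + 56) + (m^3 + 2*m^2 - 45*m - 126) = 2*m^3 + 15*m^2 + 5*m - 70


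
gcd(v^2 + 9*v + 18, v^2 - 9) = v + 3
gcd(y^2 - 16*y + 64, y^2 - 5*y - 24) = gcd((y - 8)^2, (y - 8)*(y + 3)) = y - 8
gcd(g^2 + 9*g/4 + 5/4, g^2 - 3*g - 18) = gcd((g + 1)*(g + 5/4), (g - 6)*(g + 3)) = 1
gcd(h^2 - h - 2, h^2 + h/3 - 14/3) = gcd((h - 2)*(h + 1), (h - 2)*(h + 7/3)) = h - 2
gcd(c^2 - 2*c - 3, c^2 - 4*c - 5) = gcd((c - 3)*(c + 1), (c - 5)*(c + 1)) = c + 1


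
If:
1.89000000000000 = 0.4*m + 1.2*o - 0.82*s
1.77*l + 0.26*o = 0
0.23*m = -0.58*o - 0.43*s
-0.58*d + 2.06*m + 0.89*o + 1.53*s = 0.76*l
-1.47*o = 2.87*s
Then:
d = -9.85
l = -0.28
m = -2.97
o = 1.90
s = -0.97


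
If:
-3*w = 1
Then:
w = -1/3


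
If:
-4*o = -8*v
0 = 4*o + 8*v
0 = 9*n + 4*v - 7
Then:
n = 7/9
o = 0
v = 0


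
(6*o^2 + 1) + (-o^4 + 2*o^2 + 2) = -o^4 + 8*o^2 + 3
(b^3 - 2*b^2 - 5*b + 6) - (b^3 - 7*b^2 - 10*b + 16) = 5*b^2 + 5*b - 10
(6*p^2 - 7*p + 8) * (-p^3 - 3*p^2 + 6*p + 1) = -6*p^5 - 11*p^4 + 49*p^3 - 60*p^2 + 41*p + 8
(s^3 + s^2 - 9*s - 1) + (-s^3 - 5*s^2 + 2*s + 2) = -4*s^2 - 7*s + 1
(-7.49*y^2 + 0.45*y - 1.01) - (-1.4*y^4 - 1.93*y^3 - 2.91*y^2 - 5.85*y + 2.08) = 1.4*y^4 + 1.93*y^3 - 4.58*y^2 + 6.3*y - 3.09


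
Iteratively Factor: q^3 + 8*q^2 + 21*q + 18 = (q + 3)*(q^2 + 5*q + 6) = (q + 3)^2*(q + 2)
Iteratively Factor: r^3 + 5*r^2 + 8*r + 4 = (r + 2)*(r^2 + 3*r + 2) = (r + 1)*(r + 2)*(r + 2)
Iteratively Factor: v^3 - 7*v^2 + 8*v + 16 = (v + 1)*(v^2 - 8*v + 16) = (v - 4)*(v + 1)*(v - 4)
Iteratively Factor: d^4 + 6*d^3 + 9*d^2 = (d)*(d^3 + 6*d^2 + 9*d) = d*(d + 3)*(d^2 + 3*d) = d*(d + 3)^2*(d)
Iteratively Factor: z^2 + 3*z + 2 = (z + 2)*(z + 1)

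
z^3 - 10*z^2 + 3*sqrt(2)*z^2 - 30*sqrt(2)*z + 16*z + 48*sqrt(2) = (z - 8)*(z - 2)*(z + 3*sqrt(2))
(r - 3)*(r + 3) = r^2 - 9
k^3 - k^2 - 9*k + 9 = (k - 3)*(k - 1)*(k + 3)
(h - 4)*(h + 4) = h^2 - 16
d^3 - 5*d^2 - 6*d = d*(d - 6)*(d + 1)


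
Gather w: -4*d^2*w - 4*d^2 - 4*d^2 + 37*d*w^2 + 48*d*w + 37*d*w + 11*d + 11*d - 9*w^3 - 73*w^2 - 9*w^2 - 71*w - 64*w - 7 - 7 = -8*d^2 + 22*d - 9*w^3 + w^2*(37*d - 82) + w*(-4*d^2 + 85*d - 135) - 14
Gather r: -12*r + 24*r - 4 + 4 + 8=12*r + 8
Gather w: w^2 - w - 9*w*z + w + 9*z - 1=w^2 - 9*w*z + 9*z - 1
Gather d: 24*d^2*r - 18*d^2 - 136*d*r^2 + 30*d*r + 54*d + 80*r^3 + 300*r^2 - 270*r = d^2*(24*r - 18) + d*(-136*r^2 + 30*r + 54) + 80*r^3 + 300*r^2 - 270*r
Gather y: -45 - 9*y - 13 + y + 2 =-8*y - 56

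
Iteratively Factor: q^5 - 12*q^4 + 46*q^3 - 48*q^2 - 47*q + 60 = (q - 4)*(q^4 - 8*q^3 + 14*q^2 + 8*q - 15) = (q - 4)*(q - 3)*(q^3 - 5*q^2 - q + 5) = (q - 4)*(q - 3)*(q + 1)*(q^2 - 6*q + 5) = (q - 5)*(q - 4)*(q - 3)*(q + 1)*(q - 1)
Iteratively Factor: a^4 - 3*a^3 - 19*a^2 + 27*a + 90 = (a - 5)*(a^3 + 2*a^2 - 9*a - 18) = (a - 5)*(a + 3)*(a^2 - a - 6) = (a - 5)*(a - 3)*(a + 3)*(a + 2)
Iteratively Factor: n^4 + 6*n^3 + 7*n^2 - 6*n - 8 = (n + 1)*(n^3 + 5*n^2 + 2*n - 8) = (n - 1)*(n + 1)*(n^2 + 6*n + 8) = (n - 1)*(n + 1)*(n + 2)*(n + 4)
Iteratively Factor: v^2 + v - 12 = (v - 3)*(v + 4)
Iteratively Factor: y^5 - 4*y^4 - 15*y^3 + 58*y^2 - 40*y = (y)*(y^4 - 4*y^3 - 15*y^2 + 58*y - 40) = y*(y + 4)*(y^3 - 8*y^2 + 17*y - 10) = y*(y - 1)*(y + 4)*(y^2 - 7*y + 10) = y*(y - 2)*(y - 1)*(y + 4)*(y - 5)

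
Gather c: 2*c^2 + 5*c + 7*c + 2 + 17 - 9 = 2*c^2 + 12*c + 10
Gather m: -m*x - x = -m*x - x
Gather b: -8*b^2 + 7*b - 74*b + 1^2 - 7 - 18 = -8*b^2 - 67*b - 24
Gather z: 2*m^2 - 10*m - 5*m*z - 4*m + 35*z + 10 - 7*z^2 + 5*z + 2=2*m^2 - 14*m - 7*z^2 + z*(40 - 5*m) + 12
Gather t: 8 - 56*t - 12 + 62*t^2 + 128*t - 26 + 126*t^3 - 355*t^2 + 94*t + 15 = 126*t^3 - 293*t^2 + 166*t - 15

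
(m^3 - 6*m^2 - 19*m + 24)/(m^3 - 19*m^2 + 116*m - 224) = (m^2 + 2*m - 3)/(m^2 - 11*m + 28)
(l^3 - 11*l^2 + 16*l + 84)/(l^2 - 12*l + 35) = (l^2 - 4*l - 12)/(l - 5)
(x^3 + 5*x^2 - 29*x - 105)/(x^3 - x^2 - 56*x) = (x^2 - 2*x - 15)/(x*(x - 8))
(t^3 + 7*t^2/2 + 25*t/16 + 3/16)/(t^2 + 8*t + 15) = (t^2 + t/2 + 1/16)/(t + 5)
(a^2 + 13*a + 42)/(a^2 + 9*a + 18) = (a + 7)/(a + 3)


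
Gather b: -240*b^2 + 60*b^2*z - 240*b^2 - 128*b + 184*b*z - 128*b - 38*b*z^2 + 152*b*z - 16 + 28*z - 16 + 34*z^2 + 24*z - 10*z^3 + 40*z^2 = b^2*(60*z - 480) + b*(-38*z^2 + 336*z - 256) - 10*z^3 + 74*z^2 + 52*z - 32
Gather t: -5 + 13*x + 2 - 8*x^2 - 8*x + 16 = -8*x^2 + 5*x + 13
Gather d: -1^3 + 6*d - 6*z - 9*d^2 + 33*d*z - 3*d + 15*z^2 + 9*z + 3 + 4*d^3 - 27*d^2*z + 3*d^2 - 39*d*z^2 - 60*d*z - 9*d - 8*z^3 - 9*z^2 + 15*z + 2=4*d^3 + d^2*(-27*z - 6) + d*(-39*z^2 - 27*z - 6) - 8*z^3 + 6*z^2 + 18*z + 4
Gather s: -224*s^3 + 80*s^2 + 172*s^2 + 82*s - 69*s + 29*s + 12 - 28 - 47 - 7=-224*s^3 + 252*s^2 + 42*s - 70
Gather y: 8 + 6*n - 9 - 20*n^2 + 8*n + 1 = -20*n^2 + 14*n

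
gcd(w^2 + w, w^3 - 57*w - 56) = w + 1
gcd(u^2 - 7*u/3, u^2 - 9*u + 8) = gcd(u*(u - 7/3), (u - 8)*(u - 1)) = 1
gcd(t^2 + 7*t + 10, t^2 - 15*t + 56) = 1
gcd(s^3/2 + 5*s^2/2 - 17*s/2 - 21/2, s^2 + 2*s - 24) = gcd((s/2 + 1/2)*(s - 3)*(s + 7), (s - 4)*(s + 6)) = 1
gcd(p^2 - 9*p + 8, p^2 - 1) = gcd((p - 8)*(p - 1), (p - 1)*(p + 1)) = p - 1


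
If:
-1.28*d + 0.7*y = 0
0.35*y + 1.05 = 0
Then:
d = -1.64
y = -3.00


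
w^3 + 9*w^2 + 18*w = w*(w + 3)*(w + 6)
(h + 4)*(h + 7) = h^2 + 11*h + 28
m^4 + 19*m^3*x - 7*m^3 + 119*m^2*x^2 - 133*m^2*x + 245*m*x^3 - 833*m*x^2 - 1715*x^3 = (m - 7)*(m + 5*x)*(m + 7*x)^2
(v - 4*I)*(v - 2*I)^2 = v^3 - 8*I*v^2 - 20*v + 16*I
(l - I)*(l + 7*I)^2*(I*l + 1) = I*l^4 - 12*l^3 - 22*I*l^2 - 84*l + 49*I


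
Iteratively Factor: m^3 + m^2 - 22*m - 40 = (m + 4)*(m^2 - 3*m - 10) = (m + 2)*(m + 4)*(m - 5)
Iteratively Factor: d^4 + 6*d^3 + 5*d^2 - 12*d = (d + 3)*(d^3 + 3*d^2 - 4*d) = (d - 1)*(d + 3)*(d^2 + 4*d) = d*(d - 1)*(d + 3)*(d + 4)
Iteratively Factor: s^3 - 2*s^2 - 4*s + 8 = (s - 2)*(s^2 - 4) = (s - 2)^2*(s + 2)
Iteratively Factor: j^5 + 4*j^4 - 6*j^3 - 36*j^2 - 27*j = (j + 3)*(j^4 + j^3 - 9*j^2 - 9*j) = (j + 3)^2*(j^3 - 2*j^2 - 3*j) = j*(j + 3)^2*(j^2 - 2*j - 3) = j*(j - 3)*(j + 3)^2*(j + 1)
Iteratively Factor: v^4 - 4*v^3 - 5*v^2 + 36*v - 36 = (v - 2)*(v^3 - 2*v^2 - 9*v + 18) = (v - 2)*(v + 3)*(v^2 - 5*v + 6) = (v - 3)*(v - 2)*(v + 3)*(v - 2)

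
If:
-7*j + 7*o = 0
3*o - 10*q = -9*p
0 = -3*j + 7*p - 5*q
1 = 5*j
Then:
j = 1/5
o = 1/5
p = 9/25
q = 48/125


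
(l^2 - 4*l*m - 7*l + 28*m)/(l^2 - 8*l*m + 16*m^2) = (l - 7)/(l - 4*m)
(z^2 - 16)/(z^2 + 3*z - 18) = (z^2 - 16)/(z^2 + 3*z - 18)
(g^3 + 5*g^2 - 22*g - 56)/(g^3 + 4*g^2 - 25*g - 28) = (g + 2)/(g + 1)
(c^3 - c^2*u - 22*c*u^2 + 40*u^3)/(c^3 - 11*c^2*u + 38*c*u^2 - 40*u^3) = (-c - 5*u)/(-c + 5*u)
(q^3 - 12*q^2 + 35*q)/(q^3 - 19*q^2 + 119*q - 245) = q/(q - 7)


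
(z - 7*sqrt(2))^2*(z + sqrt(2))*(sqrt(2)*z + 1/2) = sqrt(2)*z^4 - 51*z^3/2 + 127*sqrt(2)*z^2/2 + 231*z + 49*sqrt(2)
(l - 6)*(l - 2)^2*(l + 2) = l^4 - 8*l^3 + 8*l^2 + 32*l - 48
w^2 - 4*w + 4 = (w - 2)^2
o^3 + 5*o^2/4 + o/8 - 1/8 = (o - 1/4)*(o + 1/2)*(o + 1)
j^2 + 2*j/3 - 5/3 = (j - 1)*(j + 5/3)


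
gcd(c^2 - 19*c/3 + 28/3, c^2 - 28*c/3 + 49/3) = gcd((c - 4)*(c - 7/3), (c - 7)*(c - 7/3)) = c - 7/3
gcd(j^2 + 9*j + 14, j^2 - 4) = j + 2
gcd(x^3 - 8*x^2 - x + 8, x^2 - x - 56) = x - 8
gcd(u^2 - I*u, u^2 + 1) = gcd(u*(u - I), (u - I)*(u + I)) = u - I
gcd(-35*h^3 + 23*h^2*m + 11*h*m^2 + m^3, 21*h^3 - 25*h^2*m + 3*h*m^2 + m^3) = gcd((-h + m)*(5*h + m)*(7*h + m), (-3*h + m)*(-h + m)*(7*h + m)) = 7*h^2 - 6*h*m - m^2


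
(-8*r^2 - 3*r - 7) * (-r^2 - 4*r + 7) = 8*r^4 + 35*r^3 - 37*r^2 + 7*r - 49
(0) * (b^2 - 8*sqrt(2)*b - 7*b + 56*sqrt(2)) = 0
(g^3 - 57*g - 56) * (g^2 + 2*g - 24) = g^5 + 2*g^4 - 81*g^3 - 170*g^2 + 1256*g + 1344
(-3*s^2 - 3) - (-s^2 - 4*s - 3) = -2*s^2 + 4*s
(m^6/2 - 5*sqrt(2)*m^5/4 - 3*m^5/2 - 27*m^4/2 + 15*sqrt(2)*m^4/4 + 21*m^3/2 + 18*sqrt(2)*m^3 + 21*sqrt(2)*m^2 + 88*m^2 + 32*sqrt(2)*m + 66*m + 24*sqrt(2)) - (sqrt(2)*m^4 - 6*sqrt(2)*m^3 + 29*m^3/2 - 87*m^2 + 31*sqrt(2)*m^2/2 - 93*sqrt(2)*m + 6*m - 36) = m^6/2 - 5*sqrt(2)*m^5/4 - 3*m^5/2 - 27*m^4/2 + 11*sqrt(2)*m^4/4 - 4*m^3 + 24*sqrt(2)*m^3 + 11*sqrt(2)*m^2/2 + 175*m^2 + 60*m + 125*sqrt(2)*m + 24*sqrt(2) + 36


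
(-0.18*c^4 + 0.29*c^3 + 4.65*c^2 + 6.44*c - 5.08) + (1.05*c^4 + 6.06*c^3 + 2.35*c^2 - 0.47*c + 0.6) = 0.87*c^4 + 6.35*c^3 + 7.0*c^2 + 5.97*c - 4.48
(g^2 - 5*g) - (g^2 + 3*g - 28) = 28 - 8*g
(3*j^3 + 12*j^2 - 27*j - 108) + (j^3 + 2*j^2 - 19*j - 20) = 4*j^3 + 14*j^2 - 46*j - 128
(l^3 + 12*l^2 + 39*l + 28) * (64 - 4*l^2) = -4*l^5 - 48*l^4 - 92*l^3 + 656*l^2 + 2496*l + 1792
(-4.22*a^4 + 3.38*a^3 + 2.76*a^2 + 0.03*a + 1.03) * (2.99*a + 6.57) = -12.6178*a^5 - 17.6192*a^4 + 30.459*a^3 + 18.2229*a^2 + 3.2768*a + 6.7671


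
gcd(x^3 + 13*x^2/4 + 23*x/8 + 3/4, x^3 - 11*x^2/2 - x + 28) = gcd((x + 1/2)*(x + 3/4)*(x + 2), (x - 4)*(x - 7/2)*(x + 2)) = x + 2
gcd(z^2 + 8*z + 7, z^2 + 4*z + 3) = z + 1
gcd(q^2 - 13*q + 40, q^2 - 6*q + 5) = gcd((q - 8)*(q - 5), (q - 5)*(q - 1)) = q - 5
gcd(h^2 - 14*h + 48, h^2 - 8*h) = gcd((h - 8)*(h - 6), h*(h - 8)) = h - 8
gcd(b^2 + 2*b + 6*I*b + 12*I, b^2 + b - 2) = b + 2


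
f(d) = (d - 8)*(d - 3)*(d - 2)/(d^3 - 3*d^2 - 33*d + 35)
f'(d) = (d - 8)*(d - 3)*(d - 2)*(-3*d^2 + 6*d + 33)/(d^3 - 3*d^2 - 33*d + 35)^2 + (d - 8)*(d - 3)/(d^3 - 3*d^2 - 33*d + 35) + (d - 8)*(d - 2)/(d^3 - 3*d^2 - 33*d + 35) + (d - 3)*(d - 2)/(d^3 - 3*d^2 - 33*d + 35)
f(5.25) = 0.26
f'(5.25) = 0.17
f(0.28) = -1.41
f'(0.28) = -0.38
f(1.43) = 0.38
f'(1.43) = -1.85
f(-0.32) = -1.42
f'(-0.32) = 0.24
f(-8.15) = 4.19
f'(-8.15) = 1.02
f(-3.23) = -4.78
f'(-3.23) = 3.21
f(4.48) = 0.16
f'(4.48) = 0.12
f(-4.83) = -58.52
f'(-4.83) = 349.86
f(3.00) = 0.00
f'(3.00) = 0.08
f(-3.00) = -4.12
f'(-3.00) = 2.51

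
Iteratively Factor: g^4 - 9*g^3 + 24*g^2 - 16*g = (g - 4)*(g^3 - 5*g^2 + 4*g) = (g - 4)^2*(g^2 - g) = (g - 4)^2*(g - 1)*(g)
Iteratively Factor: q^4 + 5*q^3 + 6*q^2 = (q)*(q^3 + 5*q^2 + 6*q) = q*(q + 2)*(q^2 + 3*q) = q*(q + 2)*(q + 3)*(q)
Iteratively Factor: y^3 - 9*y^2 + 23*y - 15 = (y - 1)*(y^2 - 8*y + 15) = (y - 3)*(y - 1)*(y - 5)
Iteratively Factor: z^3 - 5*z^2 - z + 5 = (z - 5)*(z^2 - 1) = (z - 5)*(z + 1)*(z - 1)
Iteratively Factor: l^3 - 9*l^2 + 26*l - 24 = (l - 3)*(l^2 - 6*l + 8) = (l - 3)*(l - 2)*(l - 4)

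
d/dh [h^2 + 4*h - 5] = 2*h + 4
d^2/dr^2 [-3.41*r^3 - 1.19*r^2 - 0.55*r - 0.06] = -20.46*r - 2.38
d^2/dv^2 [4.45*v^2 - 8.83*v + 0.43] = 8.90000000000000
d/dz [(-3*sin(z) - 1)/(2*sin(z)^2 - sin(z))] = (6*cos(z) + 4/tan(z) - cos(z)/sin(z)^2)/(2*sin(z) - 1)^2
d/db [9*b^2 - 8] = 18*b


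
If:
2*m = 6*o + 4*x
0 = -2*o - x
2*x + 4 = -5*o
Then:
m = 4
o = -4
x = 8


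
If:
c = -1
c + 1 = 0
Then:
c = -1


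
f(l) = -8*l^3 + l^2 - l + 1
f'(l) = -24*l^2 + 2*l - 1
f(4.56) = -741.32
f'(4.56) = -490.93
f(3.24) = -263.84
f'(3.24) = -246.46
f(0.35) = 0.43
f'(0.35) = -3.24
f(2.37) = -102.25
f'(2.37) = -131.07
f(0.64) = -1.33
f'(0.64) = -9.55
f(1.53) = -26.84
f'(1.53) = -54.12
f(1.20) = -12.58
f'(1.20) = -33.16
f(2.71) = -153.59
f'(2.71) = -171.84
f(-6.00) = 1771.00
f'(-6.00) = -877.00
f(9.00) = -5759.00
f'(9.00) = -1927.00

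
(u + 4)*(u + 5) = u^2 + 9*u + 20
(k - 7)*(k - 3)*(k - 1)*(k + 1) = k^4 - 10*k^3 + 20*k^2 + 10*k - 21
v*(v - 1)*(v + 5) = v^3 + 4*v^2 - 5*v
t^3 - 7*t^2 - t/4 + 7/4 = (t - 7)*(t - 1/2)*(t + 1/2)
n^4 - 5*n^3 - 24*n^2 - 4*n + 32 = (n - 8)*(n - 1)*(n + 2)^2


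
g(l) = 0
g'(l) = 0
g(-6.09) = 0.00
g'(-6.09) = 0.00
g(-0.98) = 0.00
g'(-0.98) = 0.00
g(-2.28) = 0.00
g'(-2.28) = 0.00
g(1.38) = 0.00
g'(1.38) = 0.00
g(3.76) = 0.00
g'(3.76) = 0.00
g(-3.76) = 0.00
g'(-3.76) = 0.00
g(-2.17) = 0.00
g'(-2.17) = 0.00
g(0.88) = 0.00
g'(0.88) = 0.00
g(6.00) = 0.00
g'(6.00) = 0.00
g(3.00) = 0.00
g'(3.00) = 0.00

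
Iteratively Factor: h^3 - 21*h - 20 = (h - 5)*(h^2 + 5*h + 4) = (h - 5)*(h + 4)*(h + 1)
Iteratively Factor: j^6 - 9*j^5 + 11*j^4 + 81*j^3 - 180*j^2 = (j - 3)*(j^5 - 6*j^4 - 7*j^3 + 60*j^2) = j*(j - 3)*(j^4 - 6*j^3 - 7*j^2 + 60*j) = j*(j - 4)*(j - 3)*(j^3 - 2*j^2 - 15*j) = j*(j - 5)*(j - 4)*(j - 3)*(j^2 + 3*j) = j^2*(j - 5)*(j - 4)*(j - 3)*(j + 3)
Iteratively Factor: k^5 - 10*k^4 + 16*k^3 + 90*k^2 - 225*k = (k - 5)*(k^4 - 5*k^3 - 9*k^2 + 45*k) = (k - 5)^2*(k^3 - 9*k) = (k - 5)^2*(k + 3)*(k^2 - 3*k) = k*(k - 5)^2*(k + 3)*(k - 3)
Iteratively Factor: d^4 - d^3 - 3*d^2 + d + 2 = (d - 1)*(d^3 - 3*d - 2) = (d - 2)*(d - 1)*(d^2 + 2*d + 1) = (d - 2)*(d - 1)*(d + 1)*(d + 1)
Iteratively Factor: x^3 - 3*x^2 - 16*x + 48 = (x - 4)*(x^2 + x - 12) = (x - 4)*(x + 4)*(x - 3)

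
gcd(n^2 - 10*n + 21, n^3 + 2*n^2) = 1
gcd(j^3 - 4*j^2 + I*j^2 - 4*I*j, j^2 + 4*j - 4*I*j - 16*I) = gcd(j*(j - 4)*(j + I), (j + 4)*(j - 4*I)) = 1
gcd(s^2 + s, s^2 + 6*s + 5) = s + 1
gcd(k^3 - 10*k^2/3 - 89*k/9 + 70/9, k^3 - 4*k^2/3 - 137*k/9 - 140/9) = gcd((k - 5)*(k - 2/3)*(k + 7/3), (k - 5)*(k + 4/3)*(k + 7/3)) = k^2 - 8*k/3 - 35/3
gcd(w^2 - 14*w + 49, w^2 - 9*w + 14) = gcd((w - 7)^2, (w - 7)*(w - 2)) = w - 7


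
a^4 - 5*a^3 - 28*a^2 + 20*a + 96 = (a - 8)*(a - 2)*(a + 2)*(a + 3)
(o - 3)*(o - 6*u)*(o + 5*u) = o^3 - o^2*u - 3*o^2 - 30*o*u^2 + 3*o*u + 90*u^2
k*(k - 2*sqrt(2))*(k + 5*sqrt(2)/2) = k^3 + sqrt(2)*k^2/2 - 10*k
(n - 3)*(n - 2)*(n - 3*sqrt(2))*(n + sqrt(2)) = n^4 - 5*n^3 - 2*sqrt(2)*n^3 + 10*sqrt(2)*n^2 - 12*sqrt(2)*n + 30*n - 36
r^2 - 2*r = r*(r - 2)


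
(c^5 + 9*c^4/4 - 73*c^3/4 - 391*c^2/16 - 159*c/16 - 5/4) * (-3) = -3*c^5 - 27*c^4/4 + 219*c^3/4 + 1173*c^2/16 + 477*c/16 + 15/4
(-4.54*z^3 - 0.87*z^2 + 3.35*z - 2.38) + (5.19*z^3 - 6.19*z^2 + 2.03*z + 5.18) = 0.65*z^3 - 7.06*z^2 + 5.38*z + 2.8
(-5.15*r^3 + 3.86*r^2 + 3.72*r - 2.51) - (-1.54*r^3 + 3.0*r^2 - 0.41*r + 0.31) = -3.61*r^3 + 0.86*r^2 + 4.13*r - 2.82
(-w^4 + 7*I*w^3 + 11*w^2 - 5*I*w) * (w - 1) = -w^5 + w^4 + 7*I*w^4 + 11*w^3 - 7*I*w^3 - 11*w^2 - 5*I*w^2 + 5*I*w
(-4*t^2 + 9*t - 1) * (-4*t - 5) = 16*t^3 - 16*t^2 - 41*t + 5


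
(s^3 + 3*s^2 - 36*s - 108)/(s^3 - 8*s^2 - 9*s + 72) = (s^2 - 36)/(s^2 - 11*s + 24)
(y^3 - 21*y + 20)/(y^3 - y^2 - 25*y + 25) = (y - 4)/(y - 5)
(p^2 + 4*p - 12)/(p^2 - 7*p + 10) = (p + 6)/(p - 5)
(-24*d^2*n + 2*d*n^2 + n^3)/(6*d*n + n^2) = -4*d + n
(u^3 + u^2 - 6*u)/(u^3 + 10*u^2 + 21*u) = (u - 2)/(u + 7)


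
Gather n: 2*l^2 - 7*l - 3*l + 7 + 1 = 2*l^2 - 10*l + 8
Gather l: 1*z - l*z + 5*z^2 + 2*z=-l*z + 5*z^2 + 3*z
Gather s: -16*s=-16*s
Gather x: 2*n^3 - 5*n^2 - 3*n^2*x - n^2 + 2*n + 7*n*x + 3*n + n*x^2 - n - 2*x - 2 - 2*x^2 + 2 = 2*n^3 - 6*n^2 + 4*n + x^2*(n - 2) + x*(-3*n^2 + 7*n - 2)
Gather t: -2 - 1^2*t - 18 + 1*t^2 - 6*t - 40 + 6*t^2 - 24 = 7*t^2 - 7*t - 84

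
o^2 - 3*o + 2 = (o - 2)*(o - 1)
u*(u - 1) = u^2 - u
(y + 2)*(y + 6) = y^2 + 8*y + 12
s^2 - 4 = (s - 2)*(s + 2)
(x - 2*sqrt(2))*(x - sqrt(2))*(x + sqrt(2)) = x^3 - 2*sqrt(2)*x^2 - 2*x + 4*sqrt(2)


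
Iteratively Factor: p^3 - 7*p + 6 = (p + 3)*(p^2 - 3*p + 2) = (p - 1)*(p + 3)*(p - 2)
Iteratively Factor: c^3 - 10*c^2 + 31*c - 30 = (c - 5)*(c^2 - 5*c + 6) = (c - 5)*(c - 2)*(c - 3)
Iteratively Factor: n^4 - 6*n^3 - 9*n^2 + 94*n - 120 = (n - 3)*(n^3 - 3*n^2 - 18*n + 40) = (n - 5)*(n - 3)*(n^2 + 2*n - 8) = (n - 5)*(n - 3)*(n + 4)*(n - 2)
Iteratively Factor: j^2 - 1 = (j - 1)*(j + 1)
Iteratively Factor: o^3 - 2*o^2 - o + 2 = (o - 2)*(o^2 - 1) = (o - 2)*(o - 1)*(o + 1)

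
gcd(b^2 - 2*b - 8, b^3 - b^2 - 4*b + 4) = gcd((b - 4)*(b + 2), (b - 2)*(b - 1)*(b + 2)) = b + 2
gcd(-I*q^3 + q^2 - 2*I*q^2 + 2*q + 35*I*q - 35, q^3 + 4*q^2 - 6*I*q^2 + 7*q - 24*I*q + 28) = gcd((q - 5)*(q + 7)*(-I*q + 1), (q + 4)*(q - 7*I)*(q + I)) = q + I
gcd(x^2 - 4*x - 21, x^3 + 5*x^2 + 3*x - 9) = x + 3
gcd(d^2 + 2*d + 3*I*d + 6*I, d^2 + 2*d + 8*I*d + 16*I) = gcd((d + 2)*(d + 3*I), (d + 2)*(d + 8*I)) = d + 2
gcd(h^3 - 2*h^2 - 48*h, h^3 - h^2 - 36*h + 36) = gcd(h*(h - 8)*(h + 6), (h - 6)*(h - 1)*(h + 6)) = h + 6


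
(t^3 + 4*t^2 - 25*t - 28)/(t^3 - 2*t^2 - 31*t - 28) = (t^2 + 3*t - 28)/(t^2 - 3*t - 28)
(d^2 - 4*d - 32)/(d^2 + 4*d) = (d - 8)/d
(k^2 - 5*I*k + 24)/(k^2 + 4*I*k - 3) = (k - 8*I)/(k + I)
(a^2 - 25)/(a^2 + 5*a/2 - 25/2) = 2*(a - 5)/(2*a - 5)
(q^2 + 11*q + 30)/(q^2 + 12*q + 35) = (q + 6)/(q + 7)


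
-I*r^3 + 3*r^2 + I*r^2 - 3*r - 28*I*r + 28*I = (r - 4*I)*(r + 7*I)*(-I*r + I)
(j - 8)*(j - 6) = j^2 - 14*j + 48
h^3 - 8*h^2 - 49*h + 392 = (h - 8)*(h - 7)*(h + 7)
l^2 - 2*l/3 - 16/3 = (l - 8/3)*(l + 2)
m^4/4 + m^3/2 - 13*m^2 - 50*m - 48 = (m/2 + 1)^2*(m - 8)*(m + 6)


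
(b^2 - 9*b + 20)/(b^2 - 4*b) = (b - 5)/b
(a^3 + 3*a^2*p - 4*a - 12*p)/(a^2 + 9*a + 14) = (a^2 + 3*a*p - 2*a - 6*p)/(a + 7)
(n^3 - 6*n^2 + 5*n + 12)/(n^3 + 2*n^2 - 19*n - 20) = (n - 3)/(n + 5)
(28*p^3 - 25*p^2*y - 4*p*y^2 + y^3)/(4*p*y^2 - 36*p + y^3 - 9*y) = (7*p^2 - 8*p*y + y^2)/(y^2 - 9)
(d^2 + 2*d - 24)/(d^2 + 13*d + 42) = (d - 4)/(d + 7)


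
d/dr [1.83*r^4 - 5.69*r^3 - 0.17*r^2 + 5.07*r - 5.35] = 7.32*r^3 - 17.07*r^2 - 0.34*r + 5.07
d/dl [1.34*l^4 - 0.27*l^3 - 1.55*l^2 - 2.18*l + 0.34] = 5.36*l^3 - 0.81*l^2 - 3.1*l - 2.18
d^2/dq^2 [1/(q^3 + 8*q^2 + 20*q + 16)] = 4*(3*q^2 + 20*q + 34)/(q^7 + 20*q^6 + 168*q^5 + 768*q^4 + 2064*q^3 + 3264*q^2 + 2816*q + 1024)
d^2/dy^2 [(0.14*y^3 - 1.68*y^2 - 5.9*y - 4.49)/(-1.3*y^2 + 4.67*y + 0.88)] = (-2.22044604925031e-16*y^5 - 7.105427357601e-15*y^4 + 33.913748*y^3 + 53.608056*y^2 - 123.705636*y + 160.225746)/(2.197*y^6 - 23.6769*y^5 + 80.59311*y^4 - 69.792683*y^3 - 54.555336*y^2 - 10.849344*y - 0.681472)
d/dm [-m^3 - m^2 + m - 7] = -3*m^2 - 2*m + 1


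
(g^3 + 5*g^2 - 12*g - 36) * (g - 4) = g^4 + g^3 - 32*g^2 + 12*g + 144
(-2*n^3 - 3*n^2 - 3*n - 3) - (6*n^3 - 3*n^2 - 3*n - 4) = 1 - 8*n^3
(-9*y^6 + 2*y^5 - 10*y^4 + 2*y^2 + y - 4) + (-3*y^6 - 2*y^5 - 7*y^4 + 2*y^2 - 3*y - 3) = -12*y^6 - 17*y^4 + 4*y^2 - 2*y - 7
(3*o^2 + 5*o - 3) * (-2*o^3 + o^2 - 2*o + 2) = -6*o^5 - 7*o^4 + 5*o^3 - 7*o^2 + 16*o - 6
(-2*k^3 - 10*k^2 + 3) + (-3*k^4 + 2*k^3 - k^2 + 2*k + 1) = -3*k^4 - 11*k^2 + 2*k + 4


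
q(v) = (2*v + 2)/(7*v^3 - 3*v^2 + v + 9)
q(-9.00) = 0.00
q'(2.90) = -0.04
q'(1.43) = -0.20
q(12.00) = 0.00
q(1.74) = 0.14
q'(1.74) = -0.15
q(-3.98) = 0.01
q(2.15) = 0.09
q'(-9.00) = 0.00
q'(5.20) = -0.01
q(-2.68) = 0.02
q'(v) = (2*v + 2)*(-21*v^2 + 6*v - 1)/(7*v^3 - 3*v^2 + v + 9)^2 + 2/(7*v^3 - 3*v^2 + v + 9) = 2*(7*v^3 - 3*v^2 + v - (v + 1)*(21*v^2 - 6*v + 1) + 9)/(7*v^3 - 3*v^2 + v + 9)^2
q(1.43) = 0.20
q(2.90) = 0.05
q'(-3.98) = 0.00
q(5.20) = 0.01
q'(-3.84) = 0.01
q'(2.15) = -0.09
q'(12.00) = 0.00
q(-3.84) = 0.01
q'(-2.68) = 0.01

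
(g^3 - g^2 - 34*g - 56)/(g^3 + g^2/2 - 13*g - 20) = 2*(g^2 - 3*g - 28)/(2*g^2 - 3*g - 20)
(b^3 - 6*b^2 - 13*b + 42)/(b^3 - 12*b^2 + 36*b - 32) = (b^2 - 4*b - 21)/(b^2 - 10*b + 16)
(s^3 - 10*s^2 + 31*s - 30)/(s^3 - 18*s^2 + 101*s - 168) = (s^2 - 7*s + 10)/(s^2 - 15*s + 56)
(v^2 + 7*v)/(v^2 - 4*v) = (v + 7)/(v - 4)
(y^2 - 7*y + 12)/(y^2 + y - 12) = (y - 4)/(y + 4)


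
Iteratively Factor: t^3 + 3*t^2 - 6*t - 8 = (t + 1)*(t^2 + 2*t - 8) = (t + 1)*(t + 4)*(t - 2)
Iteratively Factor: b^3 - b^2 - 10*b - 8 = (b + 1)*(b^2 - 2*b - 8) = (b + 1)*(b + 2)*(b - 4)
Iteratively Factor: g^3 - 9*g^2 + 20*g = (g)*(g^2 - 9*g + 20) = g*(g - 4)*(g - 5)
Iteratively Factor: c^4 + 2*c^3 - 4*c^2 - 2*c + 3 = (c + 3)*(c^3 - c^2 - c + 1) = (c + 1)*(c + 3)*(c^2 - 2*c + 1) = (c - 1)*(c + 1)*(c + 3)*(c - 1)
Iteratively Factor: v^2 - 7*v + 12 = (v - 3)*(v - 4)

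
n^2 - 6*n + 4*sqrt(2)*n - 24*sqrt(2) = (n - 6)*(n + 4*sqrt(2))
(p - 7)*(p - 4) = p^2 - 11*p + 28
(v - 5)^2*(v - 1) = v^3 - 11*v^2 + 35*v - 25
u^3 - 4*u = u*(u - 2)*(u + 2)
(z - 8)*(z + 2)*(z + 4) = z^3 - 2*z^2 - 40*z - 64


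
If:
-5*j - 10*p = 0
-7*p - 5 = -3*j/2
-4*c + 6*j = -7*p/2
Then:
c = 17/16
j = 1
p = -1/2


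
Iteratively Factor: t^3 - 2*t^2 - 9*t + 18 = (t - 3)*(t^2 + t - 6) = (t - 3)*(t - 2)*(t + 3)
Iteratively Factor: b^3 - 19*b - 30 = (b + 3)*(b^2 - 3*b - 10) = (b - 5)*(b + 3)*(b + 2)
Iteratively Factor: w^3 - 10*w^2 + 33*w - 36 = (w - 3)*(w^2 - 7*w + 12) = (w - 4)*(w - 3)*(w - 3)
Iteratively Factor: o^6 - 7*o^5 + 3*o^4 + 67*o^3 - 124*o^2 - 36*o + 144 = (o + 1)*(o^5 - 8*o^4 + 11*o^3 + 56*o^2 - 180*o + 144) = (o - 2)*(o + 1)*(o^4 - 6*o^3 - o^2 + 54*o - 72) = (o - 4)*(o - 2)*(o + 1)*(o^3 - 2*o^2 - 9*o + 18) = (o - 4)*(o - 2)^2*(o + 1)*(o^2 - 9) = (o - 4)*(o - 2)^2*(o + 1)*(o + 3)*(o - 3)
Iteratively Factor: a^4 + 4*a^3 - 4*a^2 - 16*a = (a + 2)*(a^3 + 2*a^2 - 8*a) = a*(a + 2)*(a^2 + 2*a - 8) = a*(a - 2)*(a + 2)*(a + 4)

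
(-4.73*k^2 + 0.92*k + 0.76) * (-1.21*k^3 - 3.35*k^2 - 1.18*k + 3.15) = 5.7233*k^5 + 14.7323*k^4 + 1.5798*k^3 - 18.5311*k^2 + 2.0012*k + 2.394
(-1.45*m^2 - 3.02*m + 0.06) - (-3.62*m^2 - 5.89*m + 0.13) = 2.17*m^2 + 2.87*m - 0.07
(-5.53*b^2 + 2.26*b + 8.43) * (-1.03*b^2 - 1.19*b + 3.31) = 5.6959*b^4 + 4.2529*b^3 - 29.6766*b^2 - 2.5511*b + 27.9033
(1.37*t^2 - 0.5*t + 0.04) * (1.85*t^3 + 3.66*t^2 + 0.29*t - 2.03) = 2.5345*t^5 + 4.0892*t^4 - 1.3587*t^3 - 2.7797*t^2 + 1.0266*t - 0.0812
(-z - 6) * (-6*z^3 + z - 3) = 6*z^4 + 36*z^3 - z^2 - 3*z + 18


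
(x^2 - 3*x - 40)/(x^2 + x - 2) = (x^2 - 3*x - 40)/(x^2 + x - 2)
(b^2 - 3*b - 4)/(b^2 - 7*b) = (b^2 - 3*b - 4)/(b*(b - 7))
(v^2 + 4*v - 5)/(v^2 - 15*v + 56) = (v^2 + 4*v - 5)/(v^2 - 15*v + 56)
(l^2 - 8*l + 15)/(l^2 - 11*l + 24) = (l - 5)/(l - 8)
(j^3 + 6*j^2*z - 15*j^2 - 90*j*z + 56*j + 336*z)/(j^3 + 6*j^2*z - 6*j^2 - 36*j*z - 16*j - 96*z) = (j - 7)/(j + 2)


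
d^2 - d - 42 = (d - 7)*(d + 6)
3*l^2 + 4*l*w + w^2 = (l + w)*(3*l + w)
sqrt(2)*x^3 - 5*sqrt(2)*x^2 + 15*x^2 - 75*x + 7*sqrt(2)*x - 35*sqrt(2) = (x - 5)*(x + 7*sqrt(2))*(sqrt(2)*x + 1)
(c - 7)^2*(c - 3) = c^3 - 17*c^2 + 91*c - 147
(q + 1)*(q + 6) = q^2 + 7*q + 6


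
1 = 1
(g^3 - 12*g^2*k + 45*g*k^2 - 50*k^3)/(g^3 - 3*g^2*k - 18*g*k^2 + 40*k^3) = (g - 5*k)/(g + 4*k)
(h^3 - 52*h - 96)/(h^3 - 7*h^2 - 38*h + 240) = (h + 2)/(h - 5)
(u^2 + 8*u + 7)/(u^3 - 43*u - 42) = (u + 7)/(u^2 - u - 42)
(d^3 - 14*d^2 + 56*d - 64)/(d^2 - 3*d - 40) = (d^2 - 6*d + 8)/(d + 5)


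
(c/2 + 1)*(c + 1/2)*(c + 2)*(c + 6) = c^4/2 + 21*c^3/4 + 33*c^2/2 + 19*c + 6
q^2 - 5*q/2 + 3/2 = (q - 3/2)*(q - 1)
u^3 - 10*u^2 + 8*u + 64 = (u - 8)*(u - 4)*(u + 2)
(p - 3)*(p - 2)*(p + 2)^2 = p^4 - p^3 - 10*p^2 + 4*p + 24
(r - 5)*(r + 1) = r^2 - 4*r - 5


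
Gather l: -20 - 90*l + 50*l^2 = 50*l^2 - 90*l - 20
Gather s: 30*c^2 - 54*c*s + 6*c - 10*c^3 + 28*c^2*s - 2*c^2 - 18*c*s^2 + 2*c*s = -10*c^3 + 28*c^2 - 18*c*s^2 + 6*c + s*(28*c^2 - 52*c)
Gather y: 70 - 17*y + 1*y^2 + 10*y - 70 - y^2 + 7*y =0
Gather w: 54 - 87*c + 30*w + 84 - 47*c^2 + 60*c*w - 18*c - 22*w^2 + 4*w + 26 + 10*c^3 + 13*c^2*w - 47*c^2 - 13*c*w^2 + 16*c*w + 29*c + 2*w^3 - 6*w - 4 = 10*c^3 - 94*c^2 - 76*c + 2*w^3 + w^2*(-13*c - 22) + w*(13*c^2 + 76*c + 28) + 160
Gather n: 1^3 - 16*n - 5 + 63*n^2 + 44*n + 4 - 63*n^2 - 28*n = 0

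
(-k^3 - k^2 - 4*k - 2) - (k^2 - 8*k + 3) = -k^3 - 2*k^2 + 4*k - 5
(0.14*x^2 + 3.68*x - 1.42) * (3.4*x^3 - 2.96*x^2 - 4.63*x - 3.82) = 0.476*x^5 + 12.0976*x^4 - 16.369*x^3 - 13.37*x^2 - 7.483*x + 5.4244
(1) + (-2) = -1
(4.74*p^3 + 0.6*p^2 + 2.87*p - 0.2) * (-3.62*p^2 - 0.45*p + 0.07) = -17.1588*p^5 - 4.305*p^4 - 10.3276*p^3 - 0.5255*p^2 + 0.2909*p - 0.014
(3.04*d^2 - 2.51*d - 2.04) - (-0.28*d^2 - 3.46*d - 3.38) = 3.32*d^2 + 0.95*d + 1.34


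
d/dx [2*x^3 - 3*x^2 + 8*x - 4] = 6*x^2 - 6*x + 8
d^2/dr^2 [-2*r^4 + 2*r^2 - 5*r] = 4 - 24*r^2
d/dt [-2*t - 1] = -2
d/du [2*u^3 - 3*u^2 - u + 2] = 6*u^2 - 6*u - 1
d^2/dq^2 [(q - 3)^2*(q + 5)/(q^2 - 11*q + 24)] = 130/(q^3 - 24*q^2 + 192*q - 512)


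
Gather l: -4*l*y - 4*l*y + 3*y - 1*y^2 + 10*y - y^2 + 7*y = -8*l*y - 2*y^2 + 20*y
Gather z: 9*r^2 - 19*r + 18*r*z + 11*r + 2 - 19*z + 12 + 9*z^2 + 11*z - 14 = 9*r^2 - 8*r + 9*z^2 + z*(18*r - 8)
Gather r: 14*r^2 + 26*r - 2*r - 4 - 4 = 14*r^2 + 24*r - 8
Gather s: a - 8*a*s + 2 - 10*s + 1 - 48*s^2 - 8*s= a - 48*s^2 + s*(-8*a - 18) + 3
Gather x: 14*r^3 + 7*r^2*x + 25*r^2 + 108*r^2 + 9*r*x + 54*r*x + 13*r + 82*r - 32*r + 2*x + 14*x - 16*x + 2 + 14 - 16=14*r^3 + 133*r^2 + 63*r + x*(7*r^2 + 63*r)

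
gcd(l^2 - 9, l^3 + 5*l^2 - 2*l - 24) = l + 3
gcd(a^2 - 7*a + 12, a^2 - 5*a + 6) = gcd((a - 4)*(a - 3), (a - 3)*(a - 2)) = a - 3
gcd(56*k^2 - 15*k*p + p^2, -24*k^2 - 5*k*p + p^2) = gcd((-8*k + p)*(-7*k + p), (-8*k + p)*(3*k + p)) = -8*k + p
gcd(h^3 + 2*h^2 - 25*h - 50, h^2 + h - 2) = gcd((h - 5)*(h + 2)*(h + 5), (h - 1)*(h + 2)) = h + 2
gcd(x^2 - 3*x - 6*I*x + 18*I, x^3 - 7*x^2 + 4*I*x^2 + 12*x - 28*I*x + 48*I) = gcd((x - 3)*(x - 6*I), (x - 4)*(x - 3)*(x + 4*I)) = x - 3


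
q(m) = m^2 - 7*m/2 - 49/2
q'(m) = 2*m - 7/2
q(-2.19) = -12.04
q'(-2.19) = -7.88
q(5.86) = -10.67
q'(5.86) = 8.22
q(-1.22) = -18.74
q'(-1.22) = -5.94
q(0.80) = -26.66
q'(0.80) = -1.90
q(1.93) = -27.53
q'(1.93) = 0.36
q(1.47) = -27.48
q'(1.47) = -0.56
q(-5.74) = 28.54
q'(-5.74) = -14.98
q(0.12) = -24.91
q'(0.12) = -3.26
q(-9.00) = 88.00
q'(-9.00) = -21.50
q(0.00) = -24.50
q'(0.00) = -3.50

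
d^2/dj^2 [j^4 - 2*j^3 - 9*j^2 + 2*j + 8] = 12*j^2 - 12*j - 18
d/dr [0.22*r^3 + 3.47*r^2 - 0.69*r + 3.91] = 0.66*r^2 + 6.94*r - 0.69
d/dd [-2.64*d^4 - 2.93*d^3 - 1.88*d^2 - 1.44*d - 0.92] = -10.56*d^3 - 8.79*d^2 - 3.76*d - 1.44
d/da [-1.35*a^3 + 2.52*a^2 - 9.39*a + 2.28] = -4.05*a^2 + 5.04*a - 9.39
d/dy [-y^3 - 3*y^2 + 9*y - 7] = -3*y^2 - 6*y + 9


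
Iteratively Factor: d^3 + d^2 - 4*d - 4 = (d - 2)*(d^2 + 3*d + 2) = (d - 2)*(d + 1)*(d + 2)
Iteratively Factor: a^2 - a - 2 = (a - 2)*(a + 1)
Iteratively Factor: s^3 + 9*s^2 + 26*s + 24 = (s + 3)*(s^2 + 6*s + 8) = (s + 3)*(s + 4)*(s + 2)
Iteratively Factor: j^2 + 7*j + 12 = (j + 4)*(j + 3)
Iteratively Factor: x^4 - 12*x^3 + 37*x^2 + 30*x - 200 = (x - 5)*(x^3 - 7*x^2 + 2*x + 40) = (x - 5)*(x - 4)*(x^2 - 3*x - 10) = (x - 5)*(x - 4)*(x + 2)*(x - 5)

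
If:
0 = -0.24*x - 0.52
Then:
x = -2.17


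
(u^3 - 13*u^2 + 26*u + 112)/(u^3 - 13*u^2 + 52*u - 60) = (u^3 - 13*u^2 + 26*u + 112)/(u^3 - 13*u^2 + 52*u - 60)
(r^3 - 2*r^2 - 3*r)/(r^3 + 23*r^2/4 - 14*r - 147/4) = 4*r*(r + 1)/(4*r^2 + 35*r + 49)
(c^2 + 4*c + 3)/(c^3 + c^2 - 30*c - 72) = (c + 1)/(c^2 - 2*c - 24)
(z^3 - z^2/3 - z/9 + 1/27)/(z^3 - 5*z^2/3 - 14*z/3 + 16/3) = (27*z^3 - 9*z^2 - 3*z + 1)/(9*(3*z^3 - 5*z^2 - 14*z + 16))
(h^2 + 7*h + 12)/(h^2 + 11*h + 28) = (h + 3)/(h + 7)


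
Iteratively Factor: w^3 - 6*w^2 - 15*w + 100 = (w - 5)*(w^2 - w - 20) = (w - 5)*(w + 4)*(w - 5)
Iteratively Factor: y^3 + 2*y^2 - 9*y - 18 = (y - 3)*(y^2 + 5*y + 6) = (y - 3)*(y + 2)*(y + 3)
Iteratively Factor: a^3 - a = (a)*(a^2 - 1) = a*(a - 1)*(a + 1)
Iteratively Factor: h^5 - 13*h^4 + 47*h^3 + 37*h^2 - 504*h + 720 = (h - 3)*(h^4 - 10*h^3 + 17*h^2 + 88*h - 240) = (h - 4)*(h - 3)*(h^3 - 6*h^2 - 7*h + 60) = (h - 4)^2*(h - 3)*(h^2 - 2*h - 15) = (h - 4)^2*(h - 3)*(h + 3)*(h - 5)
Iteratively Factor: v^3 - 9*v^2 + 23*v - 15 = (v - 5)*(v^2 - 4*v + 3) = (v - 5)*(v - 3)*(v - 1)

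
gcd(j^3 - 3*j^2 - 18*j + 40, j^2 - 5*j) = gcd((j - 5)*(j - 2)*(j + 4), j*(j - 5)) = j - 5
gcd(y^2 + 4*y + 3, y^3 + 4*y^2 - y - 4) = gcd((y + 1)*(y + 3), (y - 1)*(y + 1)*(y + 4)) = y + 1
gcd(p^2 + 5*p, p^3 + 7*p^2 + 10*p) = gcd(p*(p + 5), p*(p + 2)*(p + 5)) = p^2 + 5*p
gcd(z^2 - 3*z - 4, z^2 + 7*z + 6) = z + 1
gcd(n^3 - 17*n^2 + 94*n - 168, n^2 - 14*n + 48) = n - 6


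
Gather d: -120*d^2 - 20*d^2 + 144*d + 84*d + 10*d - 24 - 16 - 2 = -140*d^2 + 238*d - 42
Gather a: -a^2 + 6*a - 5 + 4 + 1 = -a^2 + 6*a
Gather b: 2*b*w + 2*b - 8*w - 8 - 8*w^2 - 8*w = b*(2*w + 2) - 8*w^2 - 16*w - 8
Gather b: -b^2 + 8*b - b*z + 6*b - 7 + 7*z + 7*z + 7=-b^2 + b*(14 - z) + 14*z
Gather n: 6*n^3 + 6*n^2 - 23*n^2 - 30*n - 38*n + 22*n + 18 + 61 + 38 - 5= 6*n^3 - 17*n^2 - 46*n + 112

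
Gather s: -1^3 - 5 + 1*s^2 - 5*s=s^2 - 5*s - 6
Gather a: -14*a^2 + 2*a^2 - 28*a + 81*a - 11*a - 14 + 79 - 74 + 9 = -12*a^2 + 42*a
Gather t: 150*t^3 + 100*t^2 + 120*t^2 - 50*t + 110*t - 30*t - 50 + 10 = 150*t^3 + 220*t^2 + 30*t - 40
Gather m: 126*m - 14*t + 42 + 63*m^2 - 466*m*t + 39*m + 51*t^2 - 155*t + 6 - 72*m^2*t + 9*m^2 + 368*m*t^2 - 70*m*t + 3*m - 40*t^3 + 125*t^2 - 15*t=m^2*(72 - 72*t) + m*(368*t^2 - 536*t + 168) - 40*t^3 + 176*t^2 - 184*t + 48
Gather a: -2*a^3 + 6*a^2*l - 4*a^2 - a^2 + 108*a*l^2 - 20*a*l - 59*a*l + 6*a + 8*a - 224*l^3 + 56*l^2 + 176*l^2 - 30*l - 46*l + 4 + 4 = -2*a^3 + a^2*(6*l - 5) + a*(108*l^2 - 79*l + 14) - 224*l^3 + 232*l^2 - 76*l + 8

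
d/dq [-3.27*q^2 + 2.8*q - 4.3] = 2.8 - 6.54*q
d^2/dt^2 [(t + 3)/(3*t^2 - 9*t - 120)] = 2*(-3*t*(-t^2 + 3*t + 40) - (t + 3)*(2*t - 3)^2)/(3*(-t^2 + 3*t + 40)^3)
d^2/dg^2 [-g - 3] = 0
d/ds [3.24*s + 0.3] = 3.24000000000000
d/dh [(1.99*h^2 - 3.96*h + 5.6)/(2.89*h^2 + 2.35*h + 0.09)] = (16.1209*h^2 - 32.0098*h - 13.5164)/(8.3521*h^4 + 13.583*h^3 + 6.0427*h^2 + 0.423*h + 0.0081)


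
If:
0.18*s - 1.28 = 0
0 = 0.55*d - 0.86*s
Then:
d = 11.12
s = 7.11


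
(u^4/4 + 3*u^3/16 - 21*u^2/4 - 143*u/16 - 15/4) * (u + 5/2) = u^5/4 + 13*u^4/16 - 153*u^3/32 - 353*u^2/16 - 835*u/32 - 75/8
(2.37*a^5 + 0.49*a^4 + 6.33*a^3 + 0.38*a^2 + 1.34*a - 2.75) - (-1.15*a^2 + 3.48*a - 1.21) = 2.37*a^5 + 0.49*a^4 + 6.33*a^3 + 1.53*a^2 - 2.14*a - 1.54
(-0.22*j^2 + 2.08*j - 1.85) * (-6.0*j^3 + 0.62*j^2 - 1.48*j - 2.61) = 1.32*j^5 - 12.6164*j^4 + 12.7152*j^3 - 3.6512*j^2 - 2.6908*j + 4.8285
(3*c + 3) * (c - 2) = 3*c^2 - 3*c - 6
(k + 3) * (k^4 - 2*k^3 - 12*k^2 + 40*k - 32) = k^5 + k^4 - 18*k^3 + 4*k^2 + 88*k - 96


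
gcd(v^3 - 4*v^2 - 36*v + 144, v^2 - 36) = v^2 - 36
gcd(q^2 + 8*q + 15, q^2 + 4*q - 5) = q + 5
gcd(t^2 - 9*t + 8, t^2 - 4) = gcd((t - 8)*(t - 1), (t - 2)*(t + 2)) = 1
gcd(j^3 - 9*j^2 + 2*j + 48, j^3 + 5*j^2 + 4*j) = 1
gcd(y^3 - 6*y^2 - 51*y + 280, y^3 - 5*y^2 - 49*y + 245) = y^2 + 2*y - 35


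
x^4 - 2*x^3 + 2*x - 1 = (x - 1)^3*(x + 1)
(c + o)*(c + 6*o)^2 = c^3 + 13*c^2*o + 48*c*o^2 + 36*o^3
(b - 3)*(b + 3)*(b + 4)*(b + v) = b^4 + b^3*v + 4*b^3 + 4*b^2*v - 9*b^2 - 9*b*v - 36*b - 36*v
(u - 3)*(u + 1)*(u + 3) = u^3 + u^2 - 9*u - 9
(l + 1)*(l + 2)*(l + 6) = l^3 + 9*l^2 + 20*l + 12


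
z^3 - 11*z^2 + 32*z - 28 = (z - 7)*(z - 2)^2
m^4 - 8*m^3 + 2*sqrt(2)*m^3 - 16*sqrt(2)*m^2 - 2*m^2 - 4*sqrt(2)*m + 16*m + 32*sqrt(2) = (m - 8)*(m - sqrt(2))*(m + sqrt(2))*(m + 2*sqrt(2))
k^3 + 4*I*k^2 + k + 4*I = (k - I)*(k + I)*(k + 4*I)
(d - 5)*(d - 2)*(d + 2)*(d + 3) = d^4 - 2*d^3 - 19*d^2 + 8*d + 60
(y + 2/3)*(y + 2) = y^2 + 8*y/3 + 4/3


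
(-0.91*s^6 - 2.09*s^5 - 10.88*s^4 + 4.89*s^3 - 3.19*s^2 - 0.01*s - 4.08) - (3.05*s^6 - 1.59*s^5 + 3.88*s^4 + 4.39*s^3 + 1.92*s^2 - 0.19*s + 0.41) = -3.96*s^6 - 0.5*s^5 - 14.76*s^4 + 0.5*s^3 - 5.11*s^2 + 0.18*s - 4.49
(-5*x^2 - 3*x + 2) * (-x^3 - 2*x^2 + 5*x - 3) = 5*x^5 + 13*x^4 - 21*x^3 - 4*x^2 + 19*x - 6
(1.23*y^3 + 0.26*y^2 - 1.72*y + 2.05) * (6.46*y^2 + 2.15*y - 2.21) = 7.9458*y^5 + 4.3241*y^4 - 13.2705*y^3 + 8.9704*y^2 + 8.2087*y - 4.5305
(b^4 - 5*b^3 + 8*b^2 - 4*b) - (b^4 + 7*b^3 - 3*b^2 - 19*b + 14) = -12*b^3 + 11*b^2 + 15*b - 14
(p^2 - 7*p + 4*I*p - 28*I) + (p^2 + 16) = 2*p^2 - 7*p + 4*I*p + 16 - 28*I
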